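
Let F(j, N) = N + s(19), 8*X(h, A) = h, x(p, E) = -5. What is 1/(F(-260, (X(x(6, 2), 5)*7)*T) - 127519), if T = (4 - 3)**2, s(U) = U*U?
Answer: -8/1017299 ≈ -7.8640e-6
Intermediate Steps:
s(U) = U**2
X(h, A) = h/8
T = 1 (T = 1**2 = 1)
F(j, N) = 361 + N (F(j, N) = N + 19**2 = N + 361 = 361 + N)
1/(F(-260, (X(x(6, 2), 5)*7)*T) - 127519) = 1/((361 + (((1/8)*(-5))*7)*1) - 127519) = 1/((361 - 5/8*7*1) - 127519) = 1/((361 - 35/8*1) - 127519) = 1/((361 - 35/8) - 127519) = 1/(2853/8 - 127519) = 1/(-1017299/8) = -8/1017299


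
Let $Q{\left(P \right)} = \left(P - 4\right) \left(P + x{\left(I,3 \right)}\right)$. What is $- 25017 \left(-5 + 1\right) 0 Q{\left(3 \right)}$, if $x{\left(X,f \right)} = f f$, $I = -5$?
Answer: $0$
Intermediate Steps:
$x{\left(X,f \right)} = f^{2}$
$Q{\left(P \right)} = \left(-4 + P\right) \left(9 + P\right)$ ($Q{\left(P \right)} = \left(P - 4\right) \left(P + 3^{2}\right) = \left(-4 + P\right) \left(P + 9\right) = \left(-4 + P\right) \left(9 + P\right)$)
$- 25017 \left(-5 + 1\right) 0 Q{\left(3 \right)} = - 25017 \left(-5 + 1\right) 0 \left(-36 + 3^{2} + 5 \cdot 3\right) = - 25017 \left(-4\right) 0 \left(-36 + 9 + 15\right) = - 25017 \cdot 0 \left(-12\right) = \left(-25017\right) 0 = 0$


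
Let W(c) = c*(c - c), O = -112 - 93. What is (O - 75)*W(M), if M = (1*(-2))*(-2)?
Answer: 0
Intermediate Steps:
O = -205
M = 4 (M = -2*(-2) = 4)
W(c) = 0 (W(c) = c*0 = 0)
(O - 75)*W(M) = (-205 - 75)*0 = -280*0 = 0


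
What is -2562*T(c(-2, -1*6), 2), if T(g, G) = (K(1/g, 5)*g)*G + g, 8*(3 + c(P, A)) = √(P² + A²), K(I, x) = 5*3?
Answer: 238266 - 39711*√10/2 ≈ 1.7548e+5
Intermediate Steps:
K(I, x) = 15
c(P, A) = -3 + √(A² + P²)/8 (c(P, A) = -3 + √(P² + A²)/8 = -3 + √(A² + P²)/8)
T(g, G) = g + 15*G*g (T(g, G) = (15*g)*G + g = 15*G*g + g = g + 15*G*g)
-2562*T(c(-2, -1*6), 2) = -2562*(-3 + √((-1*6)² + (-2)²)/8)*(1 + 15*2) = -2562*(-3 + √((-6)² + 4)/8)*(1 + 30) = -2562*(-3 + √(36 + 4)/8)*31 = -2562*(-3 + √40/8)*31 = -2562*(-3 + (2*√10)/8)*31 = -2562*(-3 + √10/4)*31 = -2562*(-93 + 31*√10/4) = 238266 - 39711*√10/2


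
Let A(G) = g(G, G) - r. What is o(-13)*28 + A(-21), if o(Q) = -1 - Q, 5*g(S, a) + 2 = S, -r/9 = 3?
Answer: 1792/5 ≈ 358.40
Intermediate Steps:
r = -27 (r = -9*3 = -27)
g(S, a) = -2/5 + S/5
A(G) = 133/5 + G/5 (A(G) = (-2/5 + G/5) - 1*(-27) = (-2/5 + G/5) + 27 = 133/5 + G/5)
o(-13)*28 + A(-21) = (-1 - 1*(-13))*28 + (133/5 + (1/5)*(-21)) = (-1 + 13)*28 + (133/5 - 21/5) = 12*28 + 112/5 = 336 + 112/5 = 1792/5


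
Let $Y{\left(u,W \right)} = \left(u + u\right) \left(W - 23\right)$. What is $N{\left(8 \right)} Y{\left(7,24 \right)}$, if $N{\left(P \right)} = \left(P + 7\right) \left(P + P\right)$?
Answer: $3360$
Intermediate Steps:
$Y{\left(u,W \right)} = 2 u \left(-23 + W\right)$
$N{\left(P \right)} = 2 P \left(7 + P\right)$ ($N{\left(P \right)} = \left(7 + P\right) 2 P = 2 P \left(7 + P\right)$)
$N{\left(8 \right)} Y{\left(7,24 \right)} = 2 \cdot 8 \left(7 + 8\right) 2 \cdot 7 \left(-23 + 24\right) = 2 \cdot 8 \cdot 15 \cdot 2 \cdot 7 \cdot 1 = 240 \cdot 14 = 3360$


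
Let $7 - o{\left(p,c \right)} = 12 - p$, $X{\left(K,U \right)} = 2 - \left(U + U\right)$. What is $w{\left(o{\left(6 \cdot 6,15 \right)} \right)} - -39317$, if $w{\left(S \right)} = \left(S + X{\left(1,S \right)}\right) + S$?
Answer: $39319$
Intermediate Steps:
$X{\left(K,U \right)} = 2 - 2 U$
$o{\left(p,c \right)} = -5 + p$ ($o{\left(p,c \right)} = 7 - \left(12 - p\right) = 7 + \left(-12 + p\right) = -5 + p$)
$w{\left(S \right)} = 2$ ($w{\left(S \right)} = \left(S - \left(-2 + 2 S\right)\right) + S = \left(2 - S\right) + S = 2$)
$w{\left(o{\left(6 \cdot 6,15 \right)} \right)} - -39317 = 2 - -39317 = 2 + 39317 = 39319$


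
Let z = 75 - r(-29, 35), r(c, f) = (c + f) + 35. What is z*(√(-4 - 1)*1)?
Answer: 34*I*√5 ≈ 76.026*I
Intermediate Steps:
r(c, f) = 35 + c + f
z = 34 (z = 75 - (35 - 29 + 35) = 75 - 1*41 = 75 - 41 = 34)
z*(√(-4 - 1)*1) = 34*(√(-4 - 1)*1) = 34*(√(-5)*1) = 34*((I*√5)*1) = 34*(I*√5) = 34*I*√5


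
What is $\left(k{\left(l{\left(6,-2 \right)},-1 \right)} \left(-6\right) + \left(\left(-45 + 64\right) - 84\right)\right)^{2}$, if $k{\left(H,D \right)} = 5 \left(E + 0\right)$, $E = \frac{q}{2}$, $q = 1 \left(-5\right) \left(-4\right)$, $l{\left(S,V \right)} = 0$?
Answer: $133225$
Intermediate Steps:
$q = 20$ ($q = \left(-5\right) \left(-4\right) = 20$)
$E = 10$ ($E = \frac{20}{2} = 20 \cdot \frac{1}{2} = 10$)
$k{\left(H,D \right)} = 50$ ($k{\left(H,D \right)} = 5 \left(10 + 0\right) = 5 \cdot 10 = 50$)
$\left(k{\left(l{\left(6,-2 \right)},-1 \right)} \left(-6\right) + \left(\left(-45 + 64\right) - 84\right)\right)^{2} = \left(50 \left(-6\right) + \left(\left(-45 + 64\right) - 84\right)\right)^{2} = \left(-300 + \left(19 - 84\right)\right)^{2} = \left(-300 - 65\right)^{2} = \left(-365\right)^{2} = 133225$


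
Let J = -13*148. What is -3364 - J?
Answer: -1440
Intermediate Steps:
J = -1924
-3364 - J = -3364 - 1*(-1924) = -3364 + 1924 = -1440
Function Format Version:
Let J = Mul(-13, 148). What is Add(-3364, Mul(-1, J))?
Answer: -1440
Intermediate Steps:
J = -1924
Add(-3364, Mul(-1, J)) = Add(-3364, Mul(-1, -1924)) = Add(-3364, 1924) = -1440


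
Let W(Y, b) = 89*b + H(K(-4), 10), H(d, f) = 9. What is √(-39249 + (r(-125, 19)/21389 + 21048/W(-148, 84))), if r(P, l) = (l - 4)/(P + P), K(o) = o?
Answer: I*√447074121538163549954/106731110 ≈ 198.11*I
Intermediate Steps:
r(P, l) = (-4 + l)/(2*P) (r(P, l) = (-4 + l)/((2*P)) = (-4 + l)*(1/(2*P)) = (-4 + l)/(2*P))
W(Y, b) = 9 + 89*b (W(Y, b) = 89*b + 9 = 9 + 89*b)
√(-39249 + (r(-125, 19)/21389 + 21048/W(-148, 84))) = √(-39249 + (((½)*(-4 + 19)/(-125))/21389 + 21048/(9 + 89*84))) = √(-39249 + (((½)*(-1/125)*15)*(1/21389) + 21048/(9 + 7476))) = √(-39249 + (-3/50*1/21389 + 21048/7485)) = √(-39249 + (-3/1069450 + 21048*(1/7485))) = √(-39249 + (-3/1069450 + 7016/2495)) = √(-39249 + 1500650743/533655550) = √(-20943946031207/533655550) = I*√447074121538163549954/106731110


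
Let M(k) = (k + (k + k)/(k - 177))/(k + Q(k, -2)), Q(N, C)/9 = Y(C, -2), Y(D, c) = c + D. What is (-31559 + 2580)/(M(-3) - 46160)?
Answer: 33905430/54007111 ≈ 0.62780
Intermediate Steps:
Y(D, c) = D + c
Q(N, C) = -18 + 9*C (Q(N, C) = 9*(C - 2) = 9*(-2 + C) = -18 + 9*C)
M(k) = (k + 2*k/(-177 + k))/(-36 + k) (M(k) = (k + (k + k)/(k - 177))/(k + (-18 + 9*(-2))) = (k + (2*k)/(-177 + k))/(k + (-18 - 18)) = (k + 2*k/(-177 + k))/(k - 36) = (k + 2*k/(-177 + k))/(-36 + k))
(-31559 + 2580)/(M(-3) - 46160) = (-31559 + 2580)/(-3*(-175 - 3)/(6372 + (-3)² - 213*(-3)) - 46160) = -28979/(-3*(-178)/(6372 + 9 + 639) - 46160) = -28979/(-3*(-178)/7020 - 46160) = -28979/(-3*1/7020*(-178) - 46160) = -28979/(89/1170 - 46160) = -28979/(-54007111/1170) = -28979*(-1170/54007111) = 33905430/54007111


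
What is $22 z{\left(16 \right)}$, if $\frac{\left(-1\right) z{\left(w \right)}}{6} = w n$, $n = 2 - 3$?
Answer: $2112$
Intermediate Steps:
$n = -1$ ($n = 2 - 3 = -1$)
$z{\left(w \right)} = 6 w$ ($z{\left(w \right)} = - 6 w \left(-1\right) = - 6 \left(- w\right) = 6 w$)
$22 z{\left(16 \right)} = 22 \cdot 6 \cdot 16 = 22 \cdot 96 = 2112$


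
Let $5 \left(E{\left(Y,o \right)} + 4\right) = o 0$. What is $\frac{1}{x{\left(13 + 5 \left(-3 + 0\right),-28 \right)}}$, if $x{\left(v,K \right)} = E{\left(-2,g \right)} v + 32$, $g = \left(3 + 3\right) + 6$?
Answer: $\frac{1}{40} \approx 0.025$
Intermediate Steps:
$g = 12$ ($g = 6 + 6 = 12$)
$E{\left(Y,o \right)} = -4$ ($E{\left(Y,o \right)} = -4 + \frac{o 0}{5} = -4 + \frac{1}{5} \cdot 0 = -4 + 0 = -4$)
$x{\left(v,K \right)} = 32 - 4 v$ ($x{\left(v,K \right)} = - 4 v + 32 = 32 - 4 v$)
$\frac{1}{x{\left(13 + 5 \left(-3 + 0\right),-28 \right)}} = \frac{1}{32 - 4 \left(13 + 5 \left(-3 + 0\right)\right)} = \frac{1}{32 - 4 \left(13 + 5 \left(-3\right)\right)} = \frac{1}{32 - 4 \left(13 - 15\right)} = \frac{1}{32 - -8} = \frac{1}{32 + 8} = \frac{1}{40}$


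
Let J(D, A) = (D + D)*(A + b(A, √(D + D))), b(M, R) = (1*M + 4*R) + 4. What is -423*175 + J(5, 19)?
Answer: -73605 + 40*√10 ≈ -73479.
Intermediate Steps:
b(M, R) = 4 + M + 4*R (b(M, R) = (M + 4*R) + 4 = 4 + M + 4*R)
J(D, A) = 2*D*(4 + 2*A + 4*√2*√D) (J(D, A) = (D + D)*(A + (4 + A + 4*√(D + D))) = (2*D)*(A + (4 + A + 4*√(2*D))) = (2*D)*(A + (4 + A + 4*(√2*√D))) = (2*D)*(A + (4 + A + 4*√2*√D)) = (2*D)*(4 + 2*A + 4*√2*√D) = 2*D*(4 + 2*A + 4*√2*√D))
-423*175 + J(5, 19) = -423*175 + 4*5*(2 + 19 + 2*√2*√5) = -74025 + 4*5*(2 + 19 + 2*√10) = -74025 + 4*5*(21 + 2*√10) = -74025 + (420 + 40*√10) = -73605 + 40*√10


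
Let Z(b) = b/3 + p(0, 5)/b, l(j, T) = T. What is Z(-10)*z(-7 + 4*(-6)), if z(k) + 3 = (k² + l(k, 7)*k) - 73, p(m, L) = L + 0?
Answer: -7682/3 ≈ -2560.7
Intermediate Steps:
p(m, L) = L
z(k) = -76 + k² + 7*k (z(k) = -3 + ((k² + 7*k) - 73) = -3 + (-73 + k² + 7*k) = -76 + k² + 7*k)
Z(b) = 5/b + b/3 (Z(b) = b/3 + 5/b = 5/b + b/3)
Z(-10)*z(-7 + 4*(-6)) = (5/(-10) + (⅓)*(-10))*(-76 + (-7 + 4*(-6))² + 7*(-7 + 4*(-6))) = (5*(-⅒) - 10/3)*(-76 + (-7 - 24)² + 7*(-7 - 24)) = (-½ - 10/3)*(-76 + (-31)² + 7*(-31)) = -23*(-76 + 961 - 217)/6 = -23/6*668 = -7682/3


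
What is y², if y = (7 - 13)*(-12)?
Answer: 5184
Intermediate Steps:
y = 72 (y = -6*(-12) = 72)
y² = 72² = 5184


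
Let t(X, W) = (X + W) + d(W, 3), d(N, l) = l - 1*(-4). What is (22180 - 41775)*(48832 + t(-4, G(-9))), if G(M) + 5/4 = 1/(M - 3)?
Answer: -2870687095/3 ≈ -9.5690e+8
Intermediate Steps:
G(M) = -5/4 + 1/(-3 + M) (G(M) = -5/4 + 1/(M - 3) = -5/4 + 1/(-3 + M))
d(N, l) = 4 + l (d(N, l) = l + 4 = 4 + l)
t(X, W) = 7 + W + X (t(X, W) = (X + W) + (4 + 3) = (W + X) + 7 = 7 + W + X)
(22180 - 41775)*(48832 + t(-4, G(-9))) = (22180 - 41775)*(48832 + (7 + (19 - 5*(-9))/(4*(-3 - 9)) - 4)) = -19595*(48832 + (7 + (1/4)*(19 + 45)/(-12) - 4)) = -19595*(48832 + (7 + (1/4)*(-1/12)*64 - 4)) = -19595*(48832 + (7 - 4/3 - 4)) = -19595*(48832 + 5/3) = -19595*146501/3 = -2870687095/3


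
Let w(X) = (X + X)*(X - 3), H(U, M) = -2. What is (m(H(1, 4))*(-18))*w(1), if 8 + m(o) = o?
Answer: -720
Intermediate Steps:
m(o) = -8 + o
w(X) = 2*X*(-3 + X) (w(X) = (2*X)*(-3 + X) = 2*X*(-3 + X))
(m(H(1, 4))*(-18))*w(1) = ((-8 - 2)*(-18))*(2*1*(-3 + 1)) = (-10*(-18))*(2*1*(-2)) = 180*(-4) = -720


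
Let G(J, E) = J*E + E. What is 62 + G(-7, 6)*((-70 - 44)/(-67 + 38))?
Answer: -2306/29 ≈ -79.517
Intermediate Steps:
G(J, E) = E + E*J (G(J, E) = E*J + E = E + E*J)
62 + G(-7, 6)*((-70 - 44)/(-67 + 38)) = 62 + (6*(1 - 7))*((-70 - 44)/(-67 + 38)) = 62 + (6*(-6))*(-114/(-29)) = 62 - (-4104)*(-1)/29 = 62 - 36*114/29 = 62 - 4104/29 = -2306/29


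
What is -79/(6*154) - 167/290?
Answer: -88609/133980 ≈ -0.66136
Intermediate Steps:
-79/(6*154) - 167/290 = -79/924 - 167*1/290 = -79*1/924 - 167/290 = -79/924 - 167/290 = -88609/133980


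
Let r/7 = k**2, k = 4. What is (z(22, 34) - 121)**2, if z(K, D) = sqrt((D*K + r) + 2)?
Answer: (121 - sqrt(862))**2 ≈ 8397.9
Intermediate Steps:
r = 112 (r = 7*4**2 = 7*16 = 112)
z(K, D) = sqrt(114 + D*K) (z(K, D) = sqrt((D*K + 112) + 2) = sqrt((112 + D*K) + 2) = sqrt(114 + D*K))
(z(22, 34) - 121)**2 = (sqrt(114 + 34*22) - 121)**2 = (sqrt(114 + 748) - 121)**2 = (sqrt(862) - 121)**2 = (-121 + sqrt(862))**2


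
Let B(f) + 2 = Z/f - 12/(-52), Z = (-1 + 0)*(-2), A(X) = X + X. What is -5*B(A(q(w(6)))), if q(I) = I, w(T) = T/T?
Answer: 50/13 ≈ 3.8462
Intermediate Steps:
w(T) = 1
A(X) = 2*X
Z = 2 (Z = -1*(-2) = 2)
B(f) = -23/13 + 2/f (B(f) = -2 + (2/f - 12/(-52)) = -2 + (2/f - 12*(-1/52)) = -2 + (2/f + 3/13) = -2 + (3/13 + 2/f) = -23/13 + 2/f)
-5*B(A(q(w(6)))) = -5*(-23/13 + 2/((2*1))) = -5*(-23/13 + 2/2) = -5*(-23/13 + 2*(1/2)) = -5*(-23/13 + 1) = -5*(-10/13) = 50/13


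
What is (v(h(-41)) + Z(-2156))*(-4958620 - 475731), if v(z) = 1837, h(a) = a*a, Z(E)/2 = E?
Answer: 13450018725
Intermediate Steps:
Z(E) = 2*E
h(a) = a²
(v(h(-41)) + Z(-2156))*(-4958620 - 475731) = (1837 + 2*(-2156))*(-4958620 - 475731) = (1837 - 4312)*(-5434351) = -2475*(-5434351) = 13450018725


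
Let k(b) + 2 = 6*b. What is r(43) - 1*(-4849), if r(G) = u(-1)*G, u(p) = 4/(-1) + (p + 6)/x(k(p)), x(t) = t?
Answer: 37201/8 ≈ 4650.1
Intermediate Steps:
k(b) = -2 + 6*b
u(p) = -4 + (6 + p)/(-2 + 6*p) (u(p) = 4/(-1) + (p + 6)/(-2 + 6*p) = 4*(-1) + (6 + p)/(-2 + 6*p) = -4 + (6 + p)/(-2 + 6*p))
r(G) = -37*G/8 (r(G) = ((14 - 23*(-1))/(2*(-1 + 3*(-1))))*G = ((14 + 23)/(2*(-1 - 3)))*G = ((½)*37/(-4))*G = ((½)*(-¼)*37)*G = -37*G/8)
r(43) - 1*(-4849) = -37/8*43 - 1*(-4849) = -1591/8 + 4849 = 37201/8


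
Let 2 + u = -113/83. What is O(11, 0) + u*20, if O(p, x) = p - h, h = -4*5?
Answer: -3007/83 ≈ -36.229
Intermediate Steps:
h = -20
u = -279/83 (u = -2 - 113/83 = -279/83 ≈ -3.3614)
O(p, x) = 20 + p (O(p, x) = p - 1*(-20) = p + 20 = 20 + p)
O(11, 0) + u*20 = (20 + 11) - 279/83*20 = 31 - 5580/83 = -3007/83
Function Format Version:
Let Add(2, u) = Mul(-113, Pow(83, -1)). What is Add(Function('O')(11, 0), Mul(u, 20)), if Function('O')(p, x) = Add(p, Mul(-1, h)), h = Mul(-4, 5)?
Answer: Rational(-3007, 83) ≈ -36.229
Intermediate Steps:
h = -20
u = Rational(-279, 83) (u = Add(-2, Mul(-113, Pow(83, -1))) = Add(-2, Mul(-113, Rational(1, 83))) = Add(-2, Rational(-113, 83)) = Rational(-279, 83) ≈ -3.3614)
Function('O')(p, x) = Add(20, p) (Function('O')(p, x) = Add(p, Mul(-1, -20)) = Add(p, 20) = Add(20, p))
Add(Function('O')(11, 0), Mul(u, 20)) = Add(Add(20, 11), Mul(Rational(-279, 83), 20)) = Add(31, Rational(-5580, 83)) = Rational(-3007, 83)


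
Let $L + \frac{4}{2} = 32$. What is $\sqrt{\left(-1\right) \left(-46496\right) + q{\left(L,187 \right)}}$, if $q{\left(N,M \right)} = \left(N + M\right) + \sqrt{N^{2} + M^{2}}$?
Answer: $\sqrt{46713 + \sqrt{35869}} \approx 216.57$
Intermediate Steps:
$L = 30$ ($L = -2 + 32 = 30$)
$q{\left(N,M \right)} = M + N + \sqrt{M^{2} + N^{2}}$ ($q{\left(N,M \right)} = \left(M + N\right) + \sqrt{M^{2} + N^{2}} = M + N + \sqrt{M^{2} + N^{2}}$)
$\sqrt{\left(-1\right) \left(-46496\right) + q{\left(L,187 \right)}} = \sqrt{\left(-1\right) \left(-46496\right) + \left(187 + 30 + \sqrt{187^{2} + 30^{2}}\right)} = \sqrt{46496 + \left(187 + 30 + \sqrt{34969 + 900}\right)} = \sqrt{46496 + \left(187 + 30 + \sqrt{35869}\right)} = \sqrt{46496 + \left(217 + \sqrt{35869}\right)} = \sqrt{46713 + \sqrt{35869}}$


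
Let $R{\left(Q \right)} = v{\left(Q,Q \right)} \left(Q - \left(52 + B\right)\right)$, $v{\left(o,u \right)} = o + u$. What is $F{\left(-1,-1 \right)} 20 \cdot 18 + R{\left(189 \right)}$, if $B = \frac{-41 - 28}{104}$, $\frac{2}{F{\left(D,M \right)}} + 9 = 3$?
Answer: $\frac{2699673}{52} \approx 51917.0$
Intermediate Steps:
$F{\left(D,M \right)} = - \frac{1}{3}$ ($F{\left(D,M \right)} = \frac{2}{-9 + 3} = \frac{2}{-6} = 2 \left(- \frac{1}{6}\right) = - \frac{1}{3}$)
$B = - \frac{69}{104}$ ($B = \left(-41 - 28\right) \frac{1}{104} = \left(-69\right) \frac{1}{104} = - \frac{69}{104} \approx -0.66346$)
$R{\left(Q \right)} = 2 Q \left(- \frac{5339}{104} + Q\right)$ ($R{\left(Q \right)} = \left(Q + Q\right) \left(Q - \frac{5339}{104}\right) = 2 Q \left(Q + \left(-52 + \frac{69}{104}\right)\right) = 2 Q \left(Q - \frac{5339}{104}\right) = 2 Q \left(- \frac{5339}{104} + Q\right)$)
$F{\left(-1,-1 \right)} 20 \cdot 18 + R{\left(189 \right)} = \left(- \frac{1}{3}\right) 20 \cdot 18 + \frac{1}{52} \cdot 189 \left(-5339 + 104 \cdot 189\right) = \left(- \frac{20}{3}\right) 18 + \frac{1}{52} \cdot 189 \left(-5339 + 19656\right) = -120 + \frac{1}{52} \cdot 189 \cdot 14317 = -120 + \frac{2705913}{52} = \frac{2699673}{52}$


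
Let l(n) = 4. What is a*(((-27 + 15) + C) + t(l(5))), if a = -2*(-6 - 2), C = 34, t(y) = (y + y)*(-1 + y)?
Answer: 736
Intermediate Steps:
t(y) = 2*y*(-1 + y) (t(y) = (2*y)*(-1 + y) = 2*y*(-1 + y))
a = 16 (a = -2*(-8) = 16)
a*(((-27 + 15) + C) + t(l(5))) = 16*(((-27 + 15) + 34) + 2*4*(-1 + 4)) = 16*((-12 + 34) + 2*4*3) = 16*(22 + 24) = 16*46 = 736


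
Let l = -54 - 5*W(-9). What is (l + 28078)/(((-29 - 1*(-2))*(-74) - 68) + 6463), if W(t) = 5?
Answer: 27999/8393 ≈ 3.3360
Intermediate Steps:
l = -79 (l = -54 - 5*5 = -54 - 25 = -79)
(l + 28078)/(((-29 - 1*(-2))*(-74) - 68) + 6463) = (-79 + 28078)/(((-29 - 1*(-2))*(-74) - 68) + 6463) = 27999/(((-29 + 2)*(-74) - 68) + 6463) = 27999/((-27*(-74) - 68) + 6463) = 27999/((1998 - 68) + 6463) = 27999/(1930 + 6463) = 27999/8393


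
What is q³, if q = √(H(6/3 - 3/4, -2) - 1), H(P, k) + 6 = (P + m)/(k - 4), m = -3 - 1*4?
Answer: -145*I*√870/288 ≈ -14.85*I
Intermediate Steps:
m = -7 (m = -3 - 4 = -7)
H(P, k) = -6 + (-7 + P)/(-4 + k) (H(P, k) = -6 + (P - 7)/(k - 4) = -6 + (-7 + P)/(-4 + k))
q = I*√870/12 (q = √((17 + (6/3 - 3/4) - 6*(-2))/(-4 - 2) - 1) = √((17 + (6*(⅓) - 3*¼) + 12)/(-6) - 1) = √(-(17 + (2 - ¾) + 12)/6 - 1) = √(-(17 + 5/4 + 12)/6 - 1) = √(-⅙*121/4 - 1) = √(-121/24 - 1) = √(-145/24) = I*√870/12 ≈ 2.458*I)
q³ = (I*√870/12)³ = -145*I*√870/288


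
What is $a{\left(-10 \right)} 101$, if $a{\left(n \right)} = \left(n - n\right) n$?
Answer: $0$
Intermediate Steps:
$a{\left(n \right)} = 0$ ($a{\left(n \right)} = 0 n = 0$)
$a{\left(-10 \right)} 101 = 0 \cdot 101 = 0$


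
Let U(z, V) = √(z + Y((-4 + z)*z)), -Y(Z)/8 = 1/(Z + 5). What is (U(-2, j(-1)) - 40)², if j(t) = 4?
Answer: (680 - I*√714)²/289 ≈ 1597.5 - 125.74*I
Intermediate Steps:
Y(Z) = -8/(5 + Z) (Y(Z) = -8/(Z + 5) = -8/(5 + Z))
U(z, V) = √(z - 8/(5 + z*(-4 + z))) (U(z, V) = √(z - 8/(5 + (-4 + z)*z)) = √(z - 8/(5 + z*(-4 + z))))
(U(-2, j(-1)) - 40)² = (√((-8 - 2*(5 - 2*(-4 - 2)))/(5 - 2*(-4 - 2))) - 40)² = (√((-8 - 2*(5 - 2*(-6)))/(5 - 2*(-6))) - 40)² = (√((-8 - 2*(5 + 12))/(5 + 12)) - 40)² = (√((-8 - 2*17)/17) - 40)² = (√((-8 - 34)/17) - 40)² = (√((1/17)*(-42)) - 40)² = (√(-42/17) - 40)² = (I*√714/17 - 40)² = (-40 + I*√714/17)²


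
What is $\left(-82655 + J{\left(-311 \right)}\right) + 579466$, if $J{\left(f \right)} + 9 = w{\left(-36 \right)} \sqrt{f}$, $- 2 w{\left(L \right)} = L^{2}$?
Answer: $496802 - 648 i \sqrt{311} \approx 4.968 \cdot 10^{5} - 11428.0 i$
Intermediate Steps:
$w{\left(L \right)} = - \frac{L^{2}}{2}$
$J{\left(f \right)} = -9 - 648 \sqrt{f}$ ($J{\left(f \right)} = -9 + - \frac{\left(-36\right)^{2}}{2} \sqrt{f} = -9 + \left(- \frac{1}{2}\right) 1296 \sqrt{f} = -9 - 648 \sqrt{f}$)
$\left(-82655 + J{\left(-311 \right)}\right) + 579466 = \left(-82655 - \left(9 + 648 \sqrt{-311}\right)\right) + 579466 = \left(-82655 - \left(9 + 648 i \sqrt{311}\right)\right) + 579466 = \left(-82664 - 648 i \sqrt{311}\right) + 579466 = 496802 - 648 i \sqrt{311}$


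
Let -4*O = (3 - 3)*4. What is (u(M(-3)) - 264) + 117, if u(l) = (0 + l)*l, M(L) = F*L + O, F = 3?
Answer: -66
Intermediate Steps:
O = 0 (O = -(3 - 3)*4/4 = -0*4 = -¼*0 = 0)
M(L) = 3*L (M(L) = 3*L + 0 = 3*L)
u(l) = l² (u(l) = l*l = l²)
(u(M(-3)) - 264) + 117 = ((3*(-3))² - 264) + 117 = ((-9)² - 264) + 117 = (81 - 264) + 117 = -183 + 117 = -66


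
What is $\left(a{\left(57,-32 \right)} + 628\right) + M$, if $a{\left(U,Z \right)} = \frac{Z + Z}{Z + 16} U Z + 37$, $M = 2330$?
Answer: $-4301$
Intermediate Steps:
$a{\left(U,Z \right)} = 37 + \frac{2 U Z^{2}}{16 + Z}$ ($a{\left(U,Z \right)} = \frac{2 Z}{16 + Z} U Z + 37 = \frac{2 U Z}{16 + Z} Z + 37 = \frac{2 U Z^{2}}{16 + Z} + 37 = 37 + \frac{2 U Z^{2}}{16 + Z}$)
$\left(a{\left(57,-32 \right)} + 628\right) + M = \left(\frac{592 + 37 \left(-32\right) + 2 \cdot 57 \left(-32\right)^{2}}{16 - 32} + 628\right) + 2330 = \left(\frac{592 - 1184 + 2 \cdot 57 \cdot 1024}{-16} + 628\right) + 2330 = \left(- \frac{592 - 1184 + 116736}{16} + 628\right) + 2330 = \left(\left(- \frac{1}{16}\right) 116144 + 628\right) + 2330 = \left(-7259 + 628\right) + 2330 = -6631 + 2330 = -4301$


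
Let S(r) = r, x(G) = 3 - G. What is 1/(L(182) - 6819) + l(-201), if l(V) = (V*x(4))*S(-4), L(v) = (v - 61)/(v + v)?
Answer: -1995524344/2481995 ≈ -804.00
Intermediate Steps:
L(v) = (-61 + v)/(2*v) (L(v) = (-61 + v)/((2*v)) = (-61 + v)*(1/(2*v)) = (-61 + v)/(2*v))
l(V) = 4*V (l(V) = (V*(3 - 1*4))*(-4) = (V*(3 - 4))*(-4) = (V*(-1))*(-4) = -V*(-4) = 4*V)
1/(L(182) - 6819) + l(-201) = 1/((½)*(-61 + 182)/182 - 6819) + 4*(-201) = 1/((½)*(1/182)*121 - 6819) - 804 = 1/(121/364 - 6819) - 804 = 1/(-2481995/364) - 804 = -364/2481995 - 804 = -1995524344/2481995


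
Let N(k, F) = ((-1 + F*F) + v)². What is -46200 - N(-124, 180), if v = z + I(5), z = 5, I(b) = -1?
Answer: -1050000609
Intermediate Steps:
v = 4 (v = 5 - 1 = 4)
N(k, F) = (3 + F²)² (N(k, F) = ((-1 + F*F) + 4)² = ((-1 + F²) + 4)² = (3 + F²)²)
-46200 - N(-124, 180) = -46200 - (3 + 180²)² = -46200 - (3 + 32400)² = -46200 - 1*32403² = -46200 - 1*1049954409 = -46200 - 1049954409 = -1050000609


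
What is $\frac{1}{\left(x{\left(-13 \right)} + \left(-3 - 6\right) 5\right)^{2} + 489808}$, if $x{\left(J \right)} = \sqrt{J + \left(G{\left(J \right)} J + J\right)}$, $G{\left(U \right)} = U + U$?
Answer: $\frac{98429}{48440834765} + \frac{36 \sqrt{78}}{48440834765} \approx 2.0385 \cdot 10^{-6}$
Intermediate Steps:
$G{\left(U \right)} = 2 U$
$x{\left(J \right)} = \sqrt{2 J + 2 J^{2}}$ ($x{\left(J \right)} = \sqrt{J + \left(2 J J + J\right)} = \sqrt{J + \left(2 J^{2} + J\right)} = \sqrt{J + \left(J + 2 J^{2}\right)} = \sqrt{2 J + 2 J^{2}}$)
$\frac{1}{\left(x{\left(-13 \right)} + \left(-3 - 6\right) 5\right)^{2} + 489808} = \frac{1}{\left(\sqrt{2} \sqrt{- 13 \left(1 - 13\right)} + \left(-3 - 6\right) 5\right)^{2} + 489808} = \frac{1}{\left(\sqrt{2} \sqrt{\left(-13\right) \left(-12\right)} - 45\right)^{2} + 489808} = \frac{1}{\left(\sqrt{2} \sqrt{156} - 45\right)^{2} + 489808} = \frac{1}{\left(\sqrt{2} \cdot 2 \sqrt{39} - 45\right)^{2} + 489808} = \frac{1}{\left(2 \sqrt{78} - 45\right)^{2} + 489808} = \frac{1}{\left(-45 + 2 \sqrt{78}\right)^{2} + 489808} = \frac{1}{489808 + \left(-45 + 2 \sqrt{78}\right)^{2}}$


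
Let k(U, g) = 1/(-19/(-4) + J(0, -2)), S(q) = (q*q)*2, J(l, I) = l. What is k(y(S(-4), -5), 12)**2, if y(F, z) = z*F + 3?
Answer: 16/361 ≈ 0.044321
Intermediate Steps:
S(q) = 2*q**2 (S(q) = q**2*2 = 2*q**2)
y(F, z) = 3 + F*z (y(F, z) = F*z + 3 = 3 + F*z)
k(U, g) = 4/19 (k(U, g) = 1/(-19/(-4) + 0) = 1/(-19*(-1/4) + 0) = 1/(19/4 + 0) = 1/(19/4) = 4/19)
k(y(S(-4), -5), 12)**2 = (4/19)**2 = 16/361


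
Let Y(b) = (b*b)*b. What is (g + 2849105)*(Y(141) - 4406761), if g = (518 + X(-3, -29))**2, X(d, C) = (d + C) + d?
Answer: -4942742074760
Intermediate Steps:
X(d, C) = C + 2*d (X(d, C) = (C + d) + d = C + 2*d)
Y(b) = b**3 (Y(b) = b**2*b = b**3)
g = 233289 (g = (518 + (-29 + 2*(-3)))**2 = (518 + (-29 - 6))**2 = (518 - 35)**2 = 483**2 = 233289)
(g + 2849105)*(Y(141) - 4406761) = (233289 + 2849105)*(141**3 - 4406761) = 3082394*(2803221 - 4406761) = 3082394*(-1603540) = -4942742074760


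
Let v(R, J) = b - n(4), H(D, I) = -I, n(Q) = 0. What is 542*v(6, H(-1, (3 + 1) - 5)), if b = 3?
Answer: 1626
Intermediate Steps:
v(R, J) = 3 (v(R, J) = 3 - 1*0 = 3 + 0 = 3)
542*v(6, H(-1, (3 + 1) - 5)) = 542*3 = 1626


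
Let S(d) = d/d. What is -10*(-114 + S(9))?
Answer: 1130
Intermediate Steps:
S(d) = 1
-10*(-114 + S(9)) = -10*(-114 + 1) = -10*(-113) = 1130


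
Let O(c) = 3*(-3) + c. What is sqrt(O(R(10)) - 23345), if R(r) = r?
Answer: 4*I*sqrt(1459) ≈ 152.79*I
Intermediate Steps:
O(c) = -9 + c
sqrt(O(R(10)) - 23345) = sqrt((-9 + 10) - 23345) = sqrt(1 - 23345) = sqrt(-23344) = 4*I*sqrt(1459)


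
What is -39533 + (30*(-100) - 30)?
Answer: -42563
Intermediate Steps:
-39533 + (30*(-100) - 30) = -39533 + (-3000 - 30) = -39533 - 3030 = -42563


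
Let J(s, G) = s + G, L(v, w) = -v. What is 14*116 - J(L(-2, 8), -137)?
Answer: 1759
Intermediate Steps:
J(s, G) = G + s
14*116 - J(L(-2, 8), -137) = 14*116 - (-137 - 1*(-2)) = 1624 - (-137 + 2) = 1624 - 1*(-135) = 1624 + 135 = 1759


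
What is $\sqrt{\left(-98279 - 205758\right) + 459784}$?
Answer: $\sqrt{155747} \approx 394.65$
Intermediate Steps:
$\sqrt{\left(-98279 - 205758\right) + 459784} = \sqrt{-304037 + 459784} = \sqrt{155747}$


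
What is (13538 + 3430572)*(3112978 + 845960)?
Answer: 13635017955180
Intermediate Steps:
(13538 + 3430572)*(3112978 + 845960) = 3444110*3958938 = 13635017955180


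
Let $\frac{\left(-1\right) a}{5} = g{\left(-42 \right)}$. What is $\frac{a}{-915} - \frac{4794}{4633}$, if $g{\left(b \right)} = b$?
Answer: $- \frac{357296}{282613} \approx -1.2643$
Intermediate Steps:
$a = 210$ ($a = \left(-5\right) \left(-42\right) = 210$)
$\frac{a}{-915} - \frac{4794}{4633} = \frac{210}{-915} - \frac{4794}{4633} = 210 \left(- \frac{1}{915}\right) - \frac{4794}{4633} = - \frac{14}{61} - \frac{4794}{4633} = - \frac{357296}{282613}$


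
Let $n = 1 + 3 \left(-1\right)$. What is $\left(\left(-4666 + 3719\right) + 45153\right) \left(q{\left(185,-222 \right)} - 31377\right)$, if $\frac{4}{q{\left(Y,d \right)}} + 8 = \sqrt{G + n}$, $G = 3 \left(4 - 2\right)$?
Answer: $- \frac{4161243398}{3} \approx -1.3871 \cdot 10^{9}$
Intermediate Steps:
$n = -2$ ($n = 1 - 3 = -2$)
$G = 6$ ($G = 3 \cdot 2 = 6$)
$q{\left(Y,d \right)} = - \frac{2}{3}$ ($q{\left(Y,d \right)} = \frac{4}{-8 + \sqrt{6 - 2}} = \frac{4}{-8 + \sqrt{4}} = \frac{4}{-8 + 2} = \frac{4}{-6} = 4 \left(- \frac{1}{6}\right) = - \frac{2}{3}$)
$\left(\left(-4666 + 3719\right) + 45153\right) \left(q{\left(185,-222 \right)} - 31377\right) = \left(\left(-4666 + 3719\right) + 45153\right) \left(- \frac{2}{3} - 31377\right) = \left(-947 + 45153\right) \left(- \frac{94133}{3}\right) = 44206 \left(- \frac{94133}{3}\right) = - \frac{4161243398}{3}$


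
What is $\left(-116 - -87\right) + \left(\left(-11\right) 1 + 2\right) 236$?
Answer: $-2153$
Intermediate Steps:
$\left(-116 - -87\right) + \left(\left(-11\right) 1 + 2\right) 236 = \left(-116 + 87\right) + \left(-11 + 2\right) 236 = -29 - 2124 = -2153$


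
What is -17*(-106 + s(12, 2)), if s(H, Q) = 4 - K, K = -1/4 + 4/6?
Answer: 20893/12 ≈ 1741.1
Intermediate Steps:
K = 5/12 (K = -1*¼ + 4*(⅙) = -¼ + ⅔ = 5/12 ≈ 0.41667)
s(H, Q) = 43/12 (s(H, Q) = 4 - 1*5/12 = 4 - 5/12 = 43/12)
-17*(-106 + s(12, 2)) = -17*(-106 + 43/12) = -17*(-1229/12) = 20893/12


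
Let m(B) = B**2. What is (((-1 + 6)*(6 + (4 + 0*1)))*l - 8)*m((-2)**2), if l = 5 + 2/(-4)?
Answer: 3472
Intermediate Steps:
l = 9/2 (l = 5 + 2*(-1/4) = 5 - 1/2 = 9/2 ≈ 4.5000)
(((-1 + 6)*(6 + (4 + 0*1)))*l - 8)*m((-2)**2) = (((-1 + 6)*(6 + (4 + 0*1)))*(9/2) - 8)*((-2)**2)**2 = ((5*(6 + (4 + 0)))*(9/2) - 8)*4**2 = ((5*(6 + 4))*(9/2) - 8)*16 = ((5*10)*(9/2) - 8)*16 = (50*(9/2) - 8)*16 = (225 - 8)*16 = 217*16 = 3472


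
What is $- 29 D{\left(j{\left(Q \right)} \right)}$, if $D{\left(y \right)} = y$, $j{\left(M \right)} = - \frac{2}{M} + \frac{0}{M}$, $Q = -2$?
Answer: $-29$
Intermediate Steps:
$j{\left(M \right)} = - \frac{2}{M}$ ($j{\left(M \right)} = - \frac{2}{M} + 0 = - \frac{2}{M}$)
$- 29 D{\left(j{\left(Q \right)} \right)} = - 29 \left(- \frac{2}{-2}\right) = - 29 \left(\left(-2\right) \left(- \frac{1}{2}\right)\right) = \left(-29\right) 1 = -29$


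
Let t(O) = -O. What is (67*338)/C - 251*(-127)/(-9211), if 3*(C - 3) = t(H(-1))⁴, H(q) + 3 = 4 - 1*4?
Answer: 103817998/138165 ≈ 751.41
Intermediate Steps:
H(q) = -3 (H(q) = -3 + (4 - 1*4) = -3 + (4 - 4) = -3 + 0 = -3)
C = 30 (C = 3 + (-1*(-3))⁴/3 = 3 + (⅓)*3⁴ = 3 + (⅓)*81 = 3 + 27 = 30)
(67*338)/C - 251*(-127)/(-9211) = (67*338)/30 - 251*(-127)/(-9211) = 22646*(1/30) + 31877*(-1/9211) = 11323/15 - 31877/9211 = 103817998/138165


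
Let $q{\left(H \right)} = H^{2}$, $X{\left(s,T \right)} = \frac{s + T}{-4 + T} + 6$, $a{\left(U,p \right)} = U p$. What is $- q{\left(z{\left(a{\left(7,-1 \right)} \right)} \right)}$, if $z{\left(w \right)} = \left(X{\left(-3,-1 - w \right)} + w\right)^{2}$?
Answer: $- \frac{1}{16} \approx -0.0625$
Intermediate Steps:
$X{\left(s,T \right)} = 6 + \frac{T + s}{-4 + T}$ ($X{\left(s,T \right)} = \frac{T + s}{-4 + T} + 6 = 6 + \frac{T + s}{-4 + T}$)
$z{\left(w \right)} = \left(w + \frac{-34 - 7 w}{-5 - w}\right)^{2}$ ($z{\left(w \right)} = \left(\frac{-24 - 3 + 7 \left(-1 - w\right)}{-4 - \left(1 + w\right)} + w\right)^{2} = \left(\frac{-24 - 3 - \left(7 + 7 w\right)}{-5 - w} + w\right)^{2} = \left(\frac{-34 - 7 w}{-5 - w} + w\right)^{2} = \left(w + \frac{-34 - 7 w}{-5 - w}\right)^{2}$)
$- q{\left(z{\left(a{\left(7,-1 \right)} \right)} \right)} = - \left(\frac{\left(34 + \left(7 \left(-1\right)\right)^{2} + 12 \cdot 7 \left(-1\right)\right)^{2}}{\left(5 + 7 \left(-1\right)\right)^{2}}\right)^{2} = - \left(\frac{\left(34 + \left(-7\right)^{2} + 12 \left(-7\right)\right)^{2}}{\left(5 - 7\right)^{2}}\right)^{2} = - \left(\frac{\left(34 + 49 - 84\right)^{2}}{4}\right)^{2} = - \left(\frac{\left(-1\right)^{2}}{4}\right)^{2} = - \left(\frac{1}{4} \cdot 1\right)^{2} = - \frac{1}{16}$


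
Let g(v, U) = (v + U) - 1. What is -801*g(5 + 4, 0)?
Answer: -6408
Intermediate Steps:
g(v, U) = -1 + U + v (g(v, U) = (U + v) - 1 = -1 + U + v)
-801*g(5 + 4, 0) = -801*(-1 + 0 + (5 + 4)) = -801*(-1 + 0 + 9) = -801*8 = -6408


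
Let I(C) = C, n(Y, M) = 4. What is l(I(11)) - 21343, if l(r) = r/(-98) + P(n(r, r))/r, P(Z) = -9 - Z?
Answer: -23009149/1078 ≈ -21344.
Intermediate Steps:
l(r) = -13/r - r/98 (l(r) = r/(-98) + (-9 - 1*4)/r = r*(-1/98) + (-9 - 4)/r = -r/98 - 13/r = -13/r - r/98)
l(I(11)) - 21343 = (-13/11 - 1/98*11) - 21343 = (-13*1/11 - 11/98) - 21343 = (-13/11 - 11/98) - 21343 = -1395/1078 - 21343 = -23009149/1078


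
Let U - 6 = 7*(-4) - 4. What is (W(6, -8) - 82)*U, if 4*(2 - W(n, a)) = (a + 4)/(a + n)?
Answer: 2093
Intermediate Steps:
W(n, a) = 2 - (4 + a)/(4*(a + n)) (W(n, a) = 2 - (a + 4)/(4*(a + n)) = 2 - (4 + a)/(4*(a + n)))
U = -26 (U = 6 + (7*(-4) - 4) = 6 + (-28 - 4) = 6 - 32 = -26)
(W(6, -8) - 82)*U = ((-1 + 2*6 + (7/4)*(-8))/(-8 + 6) - 82)*(-26) = ((-1 + 12 - 14)/(-2) - 82)*(-26) = (-1/2*(-3) - 82)*(-26) = (3/2 - 82)*(-26) = -161/2*(-26) = 2093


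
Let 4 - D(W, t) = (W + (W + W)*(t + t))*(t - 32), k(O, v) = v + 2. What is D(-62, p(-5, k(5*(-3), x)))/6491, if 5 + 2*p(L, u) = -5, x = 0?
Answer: 43590/6491 ≈ 6.7155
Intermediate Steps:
k(O, v) = 2 + v
p(L, u) = -5 (p(L, u) = -5/2 + (½)*(-5) = -5/2 - 5/2 = -5)
D(W, t) = 4 - (-32 + t)*(W + 4*W*t) (D(W, t) = 4 - (W + (W + W)*(t + t))*(t - 32) = 4 - (W + (2*W)*(2*t))*(-32 + t) = 4 - (W + 4*W*t)*(-32 + t) = 4 - (-32 + t)*(W + 4*W*t))
D(-62, p(-5, k(5*(-3), x)))/6491 = (4 + 32*(-62) - 4*(-62)*(-5)² + 127*(-62)*(-5))/6491 = (4 - 1984 - 4*(-62)*25 + 39370)*(1/6491) = (4 - 1984 + 6200 + 39370)*(1/6491) = 43590*(1/6491) = 43590/6491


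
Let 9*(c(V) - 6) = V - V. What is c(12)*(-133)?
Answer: -798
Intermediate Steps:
c(V) = 6 (c(V) = 6 + (V - V)/9 = 6 + (1/9)*0 = 6 + 0 = 6)
c(12)*(-133) = 6*(-133) = -798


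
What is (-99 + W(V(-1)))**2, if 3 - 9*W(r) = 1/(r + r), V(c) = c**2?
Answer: 3157729/324 ≈ 9746.1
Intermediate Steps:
W(r) = 1/3 - 1/(18*r) (W(r) = 1/3 - 1/(9*(r + r)) = 1/3 - 1/(2*r)/9 = 1/3 - 1/(18*r))
(-99 + W(V(-1)))**2 = (-99 + (-1 + 6*(-1)**2)/(18*((-1)**2)))**2 = (-99 + (1/18)*(-1 + 6*1)/1)**2 = (-99 + (1/18)*1*(-1 + 6))**2 = (-99 + (1/18)*1*5)**2 = (-99 + 5/18)**2 = (-1777/18)**2 = 3157729/324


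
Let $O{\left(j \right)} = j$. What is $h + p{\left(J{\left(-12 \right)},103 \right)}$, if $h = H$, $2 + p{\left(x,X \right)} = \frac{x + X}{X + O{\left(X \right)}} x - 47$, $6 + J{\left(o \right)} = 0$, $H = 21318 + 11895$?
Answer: $\frac{3415601}{103} \approx 33161.0$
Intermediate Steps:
$H = 33213$
$J{\left(o \right)} = -6$ ($J{\left(o \right)} = -6 + 0 = -6$)
$p{\left(x,X \right)} = -49 + \frac{x \left(X + x\right)}{2 X}$ ($p{\left(x,X \right)} = -2 + \left(\frac{x + X}{X + X} x - 47\right) = -2 + \left(\frac{X + x}{2 X} x - 47\right) = -2 - \left(47 - \frac{x \left(X + x\right)}{2 X}\right) = -49 + \frac{x \left(X + x\right)}{2 X}$)
$h = 33213$
$h + p{\left(J{\left(-12 \right)},103 \right)} = 33213 + \left(-49 + \frac{1}{2} \left(-6\right) + \frac{\left(-6\right)^{2}}{2 \cdot 103}\right) = 33213 - \left(52 - \frac{18}{103}\right) = 33213 - \frac{5338}{103} = \frac{3415601}{103}$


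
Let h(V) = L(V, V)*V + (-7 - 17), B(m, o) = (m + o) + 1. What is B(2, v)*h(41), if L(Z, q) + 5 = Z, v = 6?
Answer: 13068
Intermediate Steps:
L(Z, q) = -5 + Z
B(m, o) = 1 + m + o
h(V) = -24 + V*(-5 + V) (h(V) = (-5 + V)*V + (-7 - 17) = V*(-5 + V) - 24 = -24 + V*(-5 + V))
B(2, v)*h(41) = (1 + 2 + 6)*(-24 + 41*(-5 + 41)) = 9*(-24 + 41*36) = 9*(-24 + 1476) = 9*1452 = 13068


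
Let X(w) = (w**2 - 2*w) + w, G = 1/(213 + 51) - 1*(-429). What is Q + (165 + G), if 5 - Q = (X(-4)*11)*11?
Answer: -480743/264 ≈ -1821.0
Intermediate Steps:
G = 113257/264 (G = 1/264 + 429 = 113257/264 ≈ 429.00)
X(w) = w**2 - w
Q = -2415 (Q = 5 - -4*(-1 - 4)*11*11 = 5 - -4*(-5)*11*11 = 5 - 20*11*11 = 5 - 220*11 = 5 - 1*2420 = 5 - 2420 = -2415)
Q + (165 + G) = -2415 + (165 + 113257/264) = -2415 + 156817/264 = -480743/264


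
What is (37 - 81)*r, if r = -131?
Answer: 5764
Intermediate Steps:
(37 - 81)*r = (37 - 81)*(-131) = -44*(-131) = 5764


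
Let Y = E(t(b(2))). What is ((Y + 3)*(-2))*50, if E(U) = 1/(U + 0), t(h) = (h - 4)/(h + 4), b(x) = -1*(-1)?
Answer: -400/3 ≈ -133.33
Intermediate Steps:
b(x) = 1
t(h) = (-4 + h)/(4 + h)
E(U) = 1/U
Y = -5/3 (Y = 1/((-4 + 1)/(4 + 1)) = 1/(-3/5) = 1/((⅕)*(-3)) = 1/(-⅗) = -5/3 ≈ -1.6667)
((Y + 3)*(-2))*50 = ((-5/3 + 3)*(-2))*50 = ((4/3)*(-2))*50 = -8/3*50 = -400/3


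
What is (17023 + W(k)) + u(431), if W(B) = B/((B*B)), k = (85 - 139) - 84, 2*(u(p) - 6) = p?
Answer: 1189870/69 ≈ 17245.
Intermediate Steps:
u(p) = 6 + p/2
k = -138 (k = -54 - 84 = -138)
W(B) = 1/B (W(B) = B/(B²) = B/B² = 1/B)
(17023 + W(k)) + u(431) = (17023 + 1/(-138)) + (6 + (½)*431) = (17023 - 1/138) + (6 + 431/2) = 2349173/138 + 443/2 = 1189870/69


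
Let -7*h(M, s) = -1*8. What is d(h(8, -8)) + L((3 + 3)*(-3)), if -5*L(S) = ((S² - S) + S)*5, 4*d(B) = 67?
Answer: -1229/4 ≈ -307.25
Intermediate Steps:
h(M, s) = 8/7 (h(M, s) = -(-1)*8/7 = -⅐*(-8) = 8/7)
d(B) = 67/4 (d(B) = (¼)*67 = 67/4)
L(S) = -S² (L(S) = -((S² - S) + S)*5/5 = -S²*5/5 = -S²)
d(h(8, -8)) + L((3 + 3)*(-3)) = 67/4 - ((3 + 3)*(-3))² = 67/4 - (6*(-3))² = 67/4 - 1*(-18)² = 67/4 - 1*324 = 67/4 - 324 = -1229/4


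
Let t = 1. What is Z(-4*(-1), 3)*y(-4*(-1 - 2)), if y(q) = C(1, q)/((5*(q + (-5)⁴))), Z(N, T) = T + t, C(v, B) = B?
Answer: 48/3185 ≈ 0.015071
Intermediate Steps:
Z(N, T) = 1 + T (Z(N, T) = T + 1 = 1 + T)
y(q) = q/(3125 + 5*q) (y(q) = q/((5*(q + (-5)⁴))) = q/((5*(q + 625))) = q/((5*(625 + q))) = q/(3125 + 5*q))
Z(-4*(-1), 3)*y(-4*(-1 - 2)) = (1 + 3)*((-4*(-1 - 2))/(5*(625 - 4*(-1 - 2)))) = 4*((-4*(-3))/(5*(625 - 4*(-3)))) = 4*((⅕)*12/(625 + 12)) = 4*((⅕)*12/637) = 4*((⅕)*12*(1/637)) = 4*(12/3185) = 48/3185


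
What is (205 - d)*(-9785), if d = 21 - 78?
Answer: -2563670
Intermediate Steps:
d = -57
(205 - d)*(-9785) = (205 - 1*(-57))*(-9785) = (205 + 57)*(-9785) = 262*(-9785) = -2563670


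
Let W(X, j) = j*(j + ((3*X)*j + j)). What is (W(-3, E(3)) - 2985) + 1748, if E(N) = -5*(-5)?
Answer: -5612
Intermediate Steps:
E(N) = 25
W(X, j) = j*(2*j + 3*X*j) (W(X, j) = j*(j + (3*X*j + j)) = j*(j + (j + 3*X*j)) = j*(2*j + 3*X*j))
(W(-3, E(3)) - 2985) + 1748 = (25²*(2 + 3*(-3)) - 2985) + 1748 = (625*(2 - 9) - 2985) + 1748 = (625*(-7) - 2985) + 1748 = (-4375 - 2985) + 1748 = -7360 + 1748 = -5612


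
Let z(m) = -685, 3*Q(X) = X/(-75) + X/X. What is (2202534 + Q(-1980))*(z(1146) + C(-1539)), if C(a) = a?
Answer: -73476838928/15 ≈ -4.8985e+9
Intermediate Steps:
Q(X) = ⅓ - X/225 (Q(X) = (X/(-75) + X/X)/3 = (X*(-1/75) + 1)/3 = (-X/75 + 1)/3 = (1 - X/75)/3 = ⅓ - X/225)
(2202534 + Q(-1980))*(z(1146) + C(-1539)) = (2202534 + (⅓ - 1/225*(-1980)))*(-685 - 1539) = (2202534 + (⅓ + 44/5))*(-2224) = (2202534 + 137/15)*(-2224) = (33038147/15)*(-2224) = -73476838928/15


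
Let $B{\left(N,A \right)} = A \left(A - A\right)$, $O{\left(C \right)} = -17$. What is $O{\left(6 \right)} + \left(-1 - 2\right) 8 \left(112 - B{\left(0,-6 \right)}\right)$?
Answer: $-2705$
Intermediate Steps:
$B{\left(N,A \right)} = 0$ ($B{\left(N,A \right)} = A 0 = 0$)
$O{\left(6 \right)} + \left(-1 - 2\right) 8 \left(112 - B{\left(0,-6 \right)}\right) = -17 + \left(-1 - 2\right) 8 \left(112 - 0\right) = -17 + \left(-3\right) 8 \left(112 + 0\right) = -17 - 2688 = -2705$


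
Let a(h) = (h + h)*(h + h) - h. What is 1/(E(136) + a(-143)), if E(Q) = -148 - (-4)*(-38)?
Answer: 1/81639 ≈ 1.2249e-5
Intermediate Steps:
a(h) = -h + 4*h² (a(h) = (2*h)*(2*h) - h = 4*h² - h = -h + 4*h²)
E(Q) = -300 (E(Q) = -148 - 1*152 = -148 - 152 = -300)
1/(E(136) + a(-143)) = 1/(-300 - 143*(-1 + 4*(-143))) = 1/(-300 - 143*(-1 - 572)) = 1/(-300 - 143*(-573)) = 1/(-300 + 81939) = 1/81639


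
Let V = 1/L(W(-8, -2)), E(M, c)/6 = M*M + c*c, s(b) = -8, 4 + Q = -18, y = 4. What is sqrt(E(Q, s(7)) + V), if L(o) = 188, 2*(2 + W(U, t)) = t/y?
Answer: sqrt(29052815)/94 ≈ 57.341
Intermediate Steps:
Q = -22 (Q = -4 - 18 = -22)
W(U, t) = -2 + t/8 (W(U, t) = -2 + (t/4)/2 = -2 + t/8)
E(M, c) = 6*M**2 + 6*c**2 (E(M, c) = 6*(M*M + c*c) = 6*(M**2 + c**2) = 6*M**2 + 6*c**2)
V = 1/188 ≈ 0.0053191
sqrt(E(Q, s(7)) + V) = sqrt((6*(-22)**2 + 6*(-8)**2) + 1/188) = sqrt((6*484 + 6*64) + 1/188) = sqrt((2904 + 384) + 1/188) = sqrt(3288 + 1/188) = sqrt(618145/188) = sqrt(29052815)/94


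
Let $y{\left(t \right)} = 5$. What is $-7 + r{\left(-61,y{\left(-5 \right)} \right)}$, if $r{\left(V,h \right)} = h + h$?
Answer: $3$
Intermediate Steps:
$r{\left(V,h \right)} = 2 h$
$-7 + r{\left(-61,y{\left(-5 \right)} \right)} = -7 + 2 \cdot 5 = -7 + 10 = 3$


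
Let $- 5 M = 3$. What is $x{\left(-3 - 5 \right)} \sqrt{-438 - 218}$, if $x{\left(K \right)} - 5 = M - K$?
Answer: $\frac{248 i \sqrt{41}}{5} \approx 317.59 i$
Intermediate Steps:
$M = - \frac{3}{5}$ ($M = \left(- \frac{1}{5}\right) 3 = - \frac{3}{5} \approx -0.6$)
$x{\left(K \right)} = \frac{22}{5} - K$ ($x{\left(K \right)} = 5 - \left(\frac{3}{5} + K\right) = \frac{22}{5} - K$)
$x{\left(-3 - 5 \right)} \sqrt{-438 - 218} = \left(\frac{22}{5} - \left(-3 - 5\right)\right) \sqrt{-438 - 218} = \left(\frac{22}{5} - \left(-3 - 5\right)\right) \sqrt{-656} = \left(\frac{22}{5} - -8\right) 4 i \sqrt{41} = \left(\frac{22}{5} + 8\right) 4 i \sqrt{41} = \frac{62 \cdot 4 i \sqrt{41}}{5} = \frac{248 i \sqrt{41}}{5}$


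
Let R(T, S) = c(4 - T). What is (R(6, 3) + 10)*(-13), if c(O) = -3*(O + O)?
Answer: -286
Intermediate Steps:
c(O) = -6*O
R(T, S) = -24 + 6*T (R(T, S) = -6*(4 - T) = -24 + 6*T)
(R(6, 3) + 10)*(-13) = ((-24 + 6*6) + 10)*(-13) = ((-24 + 36) + 10)*(-13) = (12 + 10)*(-13) = 22*(-13) = -286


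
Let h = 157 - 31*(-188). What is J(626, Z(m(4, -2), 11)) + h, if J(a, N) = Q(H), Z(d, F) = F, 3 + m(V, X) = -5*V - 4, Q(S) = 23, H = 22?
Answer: 6008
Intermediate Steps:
m(V, X) = -7 - 5*V (m(V, X) = -3 + (-5*V - 4) = -3 + (-4 - 5*V) = -7 - 5*V)
J(a, N) = 23
h = 5985 (h = 157 + 5828 = 5985)
J(626, Z(m(4, -2), 11)) + h = 23 + 5985 = 6008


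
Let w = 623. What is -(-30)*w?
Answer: 18690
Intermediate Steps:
-(-30)*w = -(-30)*623 = -15*(-1246) = 18690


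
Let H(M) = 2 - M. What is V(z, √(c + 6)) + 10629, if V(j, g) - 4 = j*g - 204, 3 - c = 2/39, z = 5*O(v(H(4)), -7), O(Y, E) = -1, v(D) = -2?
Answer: 10429 - 5*√13611/39 ≈ 10414.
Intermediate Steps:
z = -5 (z = 5*(-1) = -5)
c = 115/39 (c = 3 - 2/39 = 115/39 ≈ 2.9487)
V(j, g) = -200 + g*j (V(j, g) = 4 + (j*g - 204) = 4 + (g*j - 204) = 4 + (-204 + g*j) = -200 + g*j)
V(z, √(c + 6)) + 10629 = (-200 + √(115/39 + 6)*(-5)) + 10629 = (-200 + √(349/39)*(-5)) + 10629 = (-200 + (√13611/39)*(-5)) + 10629 = (-200 - 5*√13611/39) + 10629 = 10429 - 5*√13611/39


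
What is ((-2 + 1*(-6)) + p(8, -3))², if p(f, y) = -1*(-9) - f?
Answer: 49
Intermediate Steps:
p(f, y) = 9 - f
((-2 + 1*(-6)) + p(8, -3))² = ((-2 + 1*(-6)) + (9 - 1*8))² = ((-2 - 6) + (9 - 8))² = (-8 + 1)² = (-7)² = 49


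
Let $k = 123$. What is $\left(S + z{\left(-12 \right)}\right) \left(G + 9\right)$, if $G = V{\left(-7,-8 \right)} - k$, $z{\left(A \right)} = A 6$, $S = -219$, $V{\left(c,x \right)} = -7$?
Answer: $35211$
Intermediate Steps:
$z{\left(A \right)} = 6 A$
$G = -130$ ($G = -7 - 123 = -130$)
$\left(S + z{\left(-12 \right)}\right) \left(G + 9\right) = \left(-219 + 6 \left(-12\right)\right) \left(-130 + 9\right) = \left(-219 - 72\right) \left(-121\right) = \left(-291\right) \left(-121\right) = 35211$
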